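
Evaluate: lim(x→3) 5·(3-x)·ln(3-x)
This is a 0·∞ indeterminate form.

Rewrite 0·∞ as a quotient (0/0 or ∞/∞ form), then apply L'Hôpital's rule:
  lim(x→3) 5·(3-x)·ln(3-x) = 0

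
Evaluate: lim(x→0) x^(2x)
This is an exponential indeterminate form.

For exponential indeterminate forms, take the natural log:
  Let L = lim(x→0) x^(2x)
  Then ln(L) = lim(x→0) [exponent × ln(base)]
  Evaluate using L'Hôpital or standard limits, then exponentiate.
  L = 1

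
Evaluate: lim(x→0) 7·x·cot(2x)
This is a 0·∞ indeterminate form.

Rewrite 0·∞ as a quotient (0/0 or ∞/∞ form), then apply L'Hôpital's rule:
  lim(x→0) 7·x·cot(2x) = 7/2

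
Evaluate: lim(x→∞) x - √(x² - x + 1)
This is an ∞-∞ indeterminate form.

Combine fractions or rationalize to convert ∞-∞ to 0/0 form:
  lim(x→∞) x - √(x² - x + 1) = 1/2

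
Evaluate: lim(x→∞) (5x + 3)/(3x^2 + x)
This is an ∞/∞ indeterminate form.

Apply L'Hôpital's rule: differentiate numerator and denominator separately.
  f(x) = 5·x + 3   ⇒   f'(x) = 5
  g(x) = 3·x^2 + x   ⇒   g'(x) = 6·x + 1
  lim(x→∞) f'(x)/g'(x) = lim(x→∞) (5)/(6·x + 1)
  = 0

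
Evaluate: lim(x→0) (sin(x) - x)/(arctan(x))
This is a 0/0 indeterminate form.

Apply L'Hôpital's rule: differentiate numerator and denominator separately.
  f(x) = -x + sin(x)   ⇒   f'(x) = cos(x) - 1
  g(x) = atan(x)   ⇒   g'(x) = 1/(x^2 + 1)
  lim(x→0) f'(x)/g'(x) = lim(x→0) (cos(x) - 1)/(1/(x^2 + 1))
  = 0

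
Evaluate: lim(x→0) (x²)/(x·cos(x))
This is a 0/0 indeterminate form.

Apply L'Hôpital's rule: differentiate numerator and denominator separately.
  f(x) = x^2   ⇒   f'(x) = 2·x
  g(x) = x·cos(x)   ⇒   g'(x) = -x·sin(x) + cos(x)
  lim(x→0) f'(x)/g'(x) = lim(x→0) (2·x)/(-x·sin(x) + cos(x))
  = 0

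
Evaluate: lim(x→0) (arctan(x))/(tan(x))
This is a 0/0 indeterminate form.

Apply L'Hôpital's rule: differentiate numerator and denominator separately.
  f(x) = atan(x)   ⇒   f'(x) = 1/(x^2 + 1)
  g(x) = tan(x)   ⇒   g'(x) = tan(x)^2 + 1
  lim(x→0) f'(x)/g'(x) = lim(x→0) (1/(x^2 + 1))/(tan(x)^2 + 1)
  = 1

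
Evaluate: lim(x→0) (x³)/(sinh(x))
This is a 0/0 indeterminate form.

Apply L'Hôpital's rule: differentiate numerator and denominator separately.
  f(x) = x^3   ⇒   f'(x) = 3·x^2
  g(x) = sinh(x)   ⇒   g'(x) = cosh(x)
  lim(x→0) f'(x)/g'(x) = lim(x→0) (3·x^2)/(cosh(x))
  = 0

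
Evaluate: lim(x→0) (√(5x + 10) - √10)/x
This is a standard limit.

Factor or rationalize the expression:
  lim(x→0) (√(5x + 10) - √10)/x = sqrt(10)/4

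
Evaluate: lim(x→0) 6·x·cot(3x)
This is a 0·∞ indeterminate form.

Rewrite 0·∞ as a quotient (0/0 or ∞/∞ form), then apply L'Hôpital's rule:
  lim(x→0) 6·x·cot(3x) = 2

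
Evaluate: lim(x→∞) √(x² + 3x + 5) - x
This is an ∞-∞ indeterminate form.

Combine fractions or rationalize to convert ∞-∞ to 0/0 form:
  lim(x→∞) √(x² + 3x + 5) - x = 3/2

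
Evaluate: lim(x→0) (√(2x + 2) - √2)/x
This is a standard limit.

Factor or rationalize the expression:
  lim(x→0) (√(2x + 2) - √2)/x = sqrt(2)/2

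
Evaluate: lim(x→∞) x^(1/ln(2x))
This is an exponential indeterminate form.

For exponential indeterminate forms, take the natural log:
  Let L = lim(x→∞) x^(1/ln(2x))
  Then ln(L) = lim(x→∞) [exponent × ln(base)]
  Evaluate using L'Hôpital or standard limits, then exponentiate.
  L = e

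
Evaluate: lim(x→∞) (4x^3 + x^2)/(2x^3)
This is an ∞/∞ indeterminate form.

Apply L'Hôpital's rule: differentiate numerator and denominator separately.
  f(x) = 4·x^3 + x^2   ⇒   f'(x) = 12·x^2 + 2·x
  g(x) = 2·x^3   ⇒   g'(x) = 6·x^2
  lim(x→∞) f'(x)/g'(x) = lim(x→∞) (12·x^2 + 2·x)/(6·x^2)
  = 2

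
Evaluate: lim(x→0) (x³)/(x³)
This is a 0/0 indeterminate form.

Apply L'Hôpital's rule: differentiate numerator and denominator separately.
  f(x) = x^3   ⇒   f'(x) = 3·x^2
  g(x) = x^3   ⇒   g'(x) = 3·x^2
  lim(x→0) f'(x)/g'(x) = lim(x→0) (3·x^2)/(3·x^2)
  = 1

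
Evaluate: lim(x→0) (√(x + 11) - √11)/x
This is a standard limit.

Factor or rationalize the expression:
  lim(x→0) (√(x + 11) - √11)/x = sqrt(11)/22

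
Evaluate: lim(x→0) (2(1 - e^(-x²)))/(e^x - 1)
This is a 0/0 indeterminate form.

Apply L'Hôpital's rule: differentiate numerator and denominator separately.
  f(x) = 2 - 2·e^(-x^2)   ⇒   f'(x) = 4·x·e^(-x^2)
  g(x) = e^(x) - 1   ⇒   g'(x) = e^(x)
  lim(x→0) f'(x)/g'(x) = lim(x→0) (4·x·e^(-x^2))/(e^(x))
  = 0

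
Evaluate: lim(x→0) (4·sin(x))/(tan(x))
This is a 0/0 indeterminate form.

Apply L'Hôpital's rule: differentiate numerator and denominator separately.
  f(x) = 4·sin(x)   ⇒   f'(x) = 4·cos(x)
  g(x) = tan(x)   ⇒   g'(x) = tan(x)^2 + 1
  lim(x→0) f'(x)/g'(x) = lim(x→0) (4·cos(x))/(tan(x)^2 + 1)
  = 4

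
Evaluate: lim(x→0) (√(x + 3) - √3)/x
This is a standard limit.

Factor or rationalize the expression:
  lim(x→0) (√(x + 3) - √3)/x = sqrt(3)/6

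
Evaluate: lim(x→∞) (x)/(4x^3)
This is an ∞/∞ indeterminate form.

Apply L'Hôpital's rule: differentiate numerator and denominator separately.
  f(x) = x   ⇒   f'(x) = 1
  g(x) = 4·x^3   ⇒   g'(x) = 12·x^2
  lim(x→∞) f'(x)/g'(x) = lim(x→∞) (1)/(12·x^2)
  = 0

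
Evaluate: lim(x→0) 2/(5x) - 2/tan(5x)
This is an ∞-∞ indeterminate form.

Combine fractions or rationalize to convert ∞-∞ to 0/0 form:
  lim(x→0) 2/(5x) - 2/tan(5x) = 0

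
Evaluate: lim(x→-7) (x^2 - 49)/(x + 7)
This is a standard limit.

Factor or rationalize the expression:
  lim(x→-7) (x^2 - 49)/(x + 7) = -14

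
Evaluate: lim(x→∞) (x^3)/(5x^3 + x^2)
This is an ∞/∞ indeterminate form.

Apply L'Hôpital's rule: differentiate numerator and denominator separately.
  f(x) = x^3   ⇒   f'(x) = 3·x^2
  g(x) = 5·x^3 + x^2   ⇒   g'(x) = 15·x^2 + 2·x
  lim(x→∞) f'(x)/g'(x) = lim(x→∞) (3·x^2)/(15·x^2 + 2·x)
  = 1/5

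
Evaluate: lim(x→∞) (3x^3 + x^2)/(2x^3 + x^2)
This is an ∞/∞ indeterminate form.

Apply L'Hôpital's rule: differentiate numerator and denominator separately.
  f(x) = 3·x^3 + x^2   ⇒   f'(x) = 9·x^2 + 2·x
  g(x) = 2·x^3 + x^2   ⇒   g'(x) = 6·x^2 + 2·x
  lim(x→∞) f'(x)/g'(x) = lim(x→∞) (9·x^2 + 2·x)/(6·x^2 + 2·x)
  = 3/2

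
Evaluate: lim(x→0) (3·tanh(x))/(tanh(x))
This is a 0/0 indeterminate form.

Apply L'Hôpital's rule: differentiate numerator and denominator separately.
  f(x) = 3·tanh(x)   ⇒   f'(x) = 3 - 3·tanh(x)^2
  g(x) = tanh(x)   ⇒   g'(x) = 1 - tanh(x)^2
  lim(x→0) f'(x)/g'(x) = lim(x→0) (3 - 3·tanh(x)^2)/(1 - tanh(x)^2)
  = 3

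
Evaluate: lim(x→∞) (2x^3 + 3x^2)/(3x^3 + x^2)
This is an ∞/∞ indeterminate form.

Apply L'Hôpital's rule: differentiate numerator and denominator separately.
  f(x) = 2·x^3 + 3·x^2   ⇒   f'(x) = 6·x^2 + 6·x
  g(x) = 3·x^3 + x^2   ⇒   g'(x) = 9·x^2 + 2·x
  lim(x→∞) f'(x)/g'(x) = lim(x→∞) (6·x^2 + 6·x)/(9·x^2 + 2·x)
  = 2/3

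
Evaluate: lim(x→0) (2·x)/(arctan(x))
This is a 0/0 indeterminate form.

Apply L'Hôpital's rule: differentiate numerator and denominator separately.
  f(x) = 2·x   ⇒   f'(x) = 2
  g(x) = atan(x)   ⇒   g'(x) = 1/(x^2 + 1)
  lim(x→0) f'(x)/g'(x) = lim(x→0) (2)/(1/(x^2 + 1))
  = 2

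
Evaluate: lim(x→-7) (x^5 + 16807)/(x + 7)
This is a standard limit.

Factor or rationalize the expression:
  lim(x→-7) (x^5 + 16807)/(x + 7) = 12005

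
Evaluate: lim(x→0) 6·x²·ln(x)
This is a 0·∞ indeterminate form.

Rewrite 0·∞ as a quotient (0/0 or ∞/∞ form), then apply L'Hôpital's rule:
  lim(x→0) 6·x²·ln(x) = 0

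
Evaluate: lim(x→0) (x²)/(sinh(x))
This is a 0/0 indeterminate form.

Apply L'Hôpital's rule: differentiate numerator and denominator separately.
  f(x) = x^2   ⇒   f'(x) = 2·x
  g(x) = sinh(x)   ⇒   g'(x) = cosh(x)
  lim(x→0) f'(x)/g'(x) = lim(x→0) (2·x)/(cosh(x))
  = 0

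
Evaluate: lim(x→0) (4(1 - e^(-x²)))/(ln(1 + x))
This is a 0/0 indeterminate form.

Apply L'Hôpital's rule: differentiate numerator and denominator separately.
  f(x) = 4 - 4·e^(-x^2)   ⇒   f'(x) = 8·x·e^(-x^2)
  g(x) = ln(x + 1)   ⇒   g'(x) = 1/(x + 1)
  lim(x→0) f'(x)/g'(x) = lim(x→0) (8·x·e^(-x^2))/(1/(x + 1))
  = 0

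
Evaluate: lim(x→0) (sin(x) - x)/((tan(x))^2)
This is a 0/0 indeterminate form.

Apply L'Hôpital's rule: differentiate numerator and denominator separately.
  f(x) = -x + sin(x)   ⇒   f'(x) = cos(x) - 1
  g(x) = tan(x)^2   ⇒   g'(x) = (2·tan(x)^2 + 2)·tan(x)
  lim(x→0) f'(x)/g'(x) = lim(x→0) (cos(x) - 1)/((2·tan(x)^2 + 2)·tan(x))
  = 0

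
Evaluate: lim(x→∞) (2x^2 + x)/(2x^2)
This is an ∞/∞ indeterminate form.

Apply L'Hôpital's rule: differentiate numerator and denominator separately.
  f(x) = 2·x^2 + x   ⇒   f'(x) = 4·x + 1
  g(x) = 2·x^2   ⇒   g'(x) = 4·x
  lim(x→∞) f'(x)/g'(x) = lim(x→∞) (4·x + 1)/(4·x)
  = 1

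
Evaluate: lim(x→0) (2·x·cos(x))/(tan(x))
This is a 0/0 indeterminate form.

Apply L'Hôpital's rule: differentiate numerator and denominator separately.
  f(x) = 2·x·cos(x)   ⇒   f'(x) = -2·x·sin(x) + 2·cos(x)
  g(x) = tan(x)   ⇒   g'(x) = tan(x)^2 + 1
  lim(x→0) f'(x)/g'(x) = lim(x→0) (-2·x·sin(x) + 2·cos(x))/(tan(x)^2 + 1)
  = 2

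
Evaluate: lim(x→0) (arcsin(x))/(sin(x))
This is a 0/0 indeterminate form.

Apply L'Hôpital's rule: differentiate numerator and denominator separately.
  f(x) = asin(x)   ⇒   f'(x) = 1/sqrt(1 - x^2)
  g(x) = sin(x)   ⇒   g'(x) = cos(x)
  lim(x→0) f'(x)/g'(x) = lim(x→0) (1/sqrt(1 - x^2))/(cos(x))
  = 1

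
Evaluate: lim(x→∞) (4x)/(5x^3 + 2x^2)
This is an ∞/∞ indeterminate form.

Apply L'Hôpital's rule: differentiate numerator and denominator separately.
  f(x) = 4·x   ⇒   f'(x) = 4
  g(x) = 5·x^3 + 2·x^2   ⇒   g'(x) = 15·x^2 + 4·x
  lim(x→∞) f'(x)/g'(x) = lim(x→∞) (4)/(15·x^2 + 4·x)
  = 0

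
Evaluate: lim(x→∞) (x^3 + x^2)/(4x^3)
This is an ∞/∞ indeterminate form.

Apply L'Hôpital's rule: differentiate numerator and denominator separately.
  f(x) = x^3 + x^2   ⇒   f'(x) = 3·x^2 + 2·x
  g(x) = 4·x^3   ⇒   g'(x) = 12·x^2
  lim(x→∞) f'(x)/g'(x) = lim(x→∞) (3·x^2 + 2·x)/(12·x^2)
  = 1/4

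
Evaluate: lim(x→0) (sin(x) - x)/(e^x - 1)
This is a 0/0 indeterminate form.

Apply L'Hôpital's rule: differentiate numerator and denominator separately.
  f(x) = -x + sin(x)   ⇒   f'(x) = cos(x) - 1
  g(x) = e^(x) - 1   ⇒   g'(x) = e^(x)
  lim(x→0) f'(x)/g'(x) = lim(x→0) (cos(x) - 1)/(e^(x))
  = 0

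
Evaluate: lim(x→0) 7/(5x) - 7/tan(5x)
This is an ∞-∞ indeterminate form.

Combine fractions or rationalize to convert ∞-∞ to 0/0 form:
  lim(x→0) 7/(5x) - 7/tan(5x) = 0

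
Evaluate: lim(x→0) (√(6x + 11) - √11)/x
This is a standard limit.

Factor or rationalize the expression:
  lim(x→0) (√(6x + 11) - √11)/x = 3·sqrt(11)/11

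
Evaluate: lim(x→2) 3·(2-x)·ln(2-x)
This is a 0·∞ indeterminate form.

Rewrite 0·∞ as a quotient (0/0 or ∞/∞ form), then apply L'Hôpital's rule:
  lim(x→2) 3·(2-x)·ln(2-x) = 0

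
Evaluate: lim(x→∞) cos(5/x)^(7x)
This is an exponential indeterminate form.

For exponential indeterminate forms, take the natural log:
  Let L = lim(x→∞) cos(5/x)^(7x)
  Then ln(L) = lim(x→∞) [exponent × ln(base)]
  Evaluate using L'Hôpital or standard limits, then exponentiate.
  L = 1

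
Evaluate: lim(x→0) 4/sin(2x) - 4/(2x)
This is an ∞-∞ indeterminate form.

Combine fractions or rationalize to convert ∞-∞ to 0/0 form:
  lim(x→0) 4/sin(2x) - 4/(2x) = 0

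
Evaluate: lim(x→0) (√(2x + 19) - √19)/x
This is a standard limit.

Factor or rationalize the expression:
  lim(x→0) (√(2x + 19) - √19)/x = sqrt(19)/19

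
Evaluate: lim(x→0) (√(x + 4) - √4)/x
This is a standard limit.

Factor or rationalize the expression:
  lim(x→0) (√(x + 4) - √4)/x = 1/4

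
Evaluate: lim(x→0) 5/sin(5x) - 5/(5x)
This is an ∞-∞ indeterminate form.

Combine fractions or rationalize to convert ∞-∞ to 0/0 form:
  lim(x→0) 5/sin(5x) - 5/(5x) = 0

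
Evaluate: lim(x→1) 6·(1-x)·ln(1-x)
This is a 0·∞ indeterminate form.

Rewrite 0·∞ as a quotient (0/0 or ∞/∞ form), then apply L'Hôpital's rule:
  lim(x→1) 6·(1-x)·ln(1-x) = 0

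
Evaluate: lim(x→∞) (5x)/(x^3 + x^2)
This is an ∞/∞ indeterminate form.

Apply L'Hôpital's rule: differentiate numerator and denominator separately.
  f(x) = 5·x   ⇒   f'(x) = 5
  g(x) = x^3 + x^2   ⇒   g'(x) = 3·x^2 + 2·x
  lim(x→∞) f'(x)/g'(x) = lim(x→∞) (5)/(3·x^2 + 2·x)
  = 0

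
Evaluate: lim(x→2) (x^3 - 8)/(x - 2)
This is a standard limit.

Factor or rationalize the expression:
  lim(x→2) (x^3 - 8)/(x - 2) = 12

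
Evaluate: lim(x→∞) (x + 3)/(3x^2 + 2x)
This is an ∞/∞ indeterminate form.

Apply L'Hôpital's rule: differentiate numerator and denominator separately.
  f(x) = x + 3   ⇒   f'(x) = 1
  g(x) = 3·x^2 + 2·x   ⇒   g'(x) = 6·x + 2
  lim(x→∞) f'(x)/g'(x) = lim(x→∞) (1)/(6·x + 2)
  = 0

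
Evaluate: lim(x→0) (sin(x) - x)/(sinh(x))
This is a 0/0 indeterminate form.

Apply L'Hôpital's rule: differentiate numerator and denominator separately.
  f(x) = -x + sin(x)   ⇒   f'(x) = cos(x) - 1
  g(x) = sinh(x)   ⇒   g'(x) = cosh(x)
  lim(x→0) f'(x)/g'(x) = lim(x→0) (cos(x) - 1)/(cosh(x))
  = 0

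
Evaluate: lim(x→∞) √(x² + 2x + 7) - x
This is an ∞-∞ indeterminate form.

Combine fractions or rationalize to convert ∞-∞ to 0/0 form:
  lim(x→∞) √(x² + 2x + 7) - x = 1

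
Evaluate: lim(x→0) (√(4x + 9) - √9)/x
This is a standard limit.

Factor or rationalize the expression:
  lim(x→0) (√(4x + 9) - √9)/x = 2/3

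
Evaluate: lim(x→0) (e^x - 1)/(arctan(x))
This is a 0/0 indeterminate form.

Apply L'Hôpital's rule: differentiate numerator and denominator separately.
  f(x) = e^(x) - 1   ⇒   f'(x) = e^(x)
  g(x) = atan(x)   ⇒   g'(x) = 1/(x^2 + 1)
  lim(x→0) f'(x)/g'(x) = lim(x→0) (e^(x))/(1/(x^2 + 1))
  = 1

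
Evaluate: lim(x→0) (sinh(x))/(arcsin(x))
This is a 0/0 indeterminate form.

Apply L'Hôpital's rule: differentiate numerator and denominator separately.
  f(x) = sinh(x)   ⇒   f'(x) = cosh(x)
  g(x) = asin(x)   ⇒   g'(x) = 1/sqrt(1 - x^2)
  lim(x→0) f'(x)/g'(x) = lim(x→0) (cosh(x))/(1/sqrt(1 - x^2))
  = 1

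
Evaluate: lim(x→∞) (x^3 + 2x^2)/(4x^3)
This is an ∞/∞ indeterminate form.

Apply L'Hôpital's rule: differentiate numerator and denominator separately.
  f(x) = x^3 + 2·x^2   ⇒   f'(x) = 3·x^2 + 4·x
  g(x) = 4·x^3   ⇒   g'(x) = 12·x^2
  lim(x→∞) f'(x)/g'(x) = lim(x→∞) (3·x^2 + 4·x)/(12·x^2)
  = 1/4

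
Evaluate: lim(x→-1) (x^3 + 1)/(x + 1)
This is a standard limit.

Factor or rationalize the expression:
  lim(x→-1) (x^3 + 1)/(x + 1) = 3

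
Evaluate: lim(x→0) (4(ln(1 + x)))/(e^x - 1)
This is a 0/0 indeterminate form.

Apply L'Hôpital's rule: differentiate numerator and denominator separately.
  f(x) = 4·ln(x + 1)   ⇒   f'(x) = 4/(x + 1)
  g(x) = e^(x) - 1   ⇒   g'(x) = e^(x)
  lim(x→0) f'(x)/g'(x) = lim(x→0) (4/(x + 1))/(e^(x))
  = 4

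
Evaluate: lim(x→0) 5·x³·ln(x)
This is a 0·∞ indeterminate form.

Rewrite 0·∞ as a quotient (0/0 or ∞/∞ form), then apply L'Hôpital's rule:
  lim(x→0) 5·x³·ln(x) = 0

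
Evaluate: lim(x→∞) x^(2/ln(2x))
This is an exponential indeterminate form.

For exponential indeterminate forms, take the natural log:
  Let L = lim(x→∞) x^(2/ln(2x))
  Then ln(L) = lim(x→∞) [exponent × ln(base)]
  Evaluate using L'Hôpital or standard limits, then exponentiate.
  L = e²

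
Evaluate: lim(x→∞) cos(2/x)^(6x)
This is an exponential indeterminate form.

For exponential indeterminate forms, take the natural log:
  Let L = lim(x→∞) cos(2/x)^(6x)
  Then ln(L) = lim(x→∞) [exponent × ln(base)]
  Evaluate using L'Hôpital or standard limits, then exponentiate.
  L = 1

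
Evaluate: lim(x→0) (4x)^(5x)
This is an exponential indeterminate form.

For exponential indeterminate forms, take the natural log:
  Let L = lim(x→0) (4x)^(5x)
  Then ln(L) = lim(x→0) [exponent × ln(base)]
  Evaluate using L'Hôpital or standard limits, then exponentiate.
  L = 1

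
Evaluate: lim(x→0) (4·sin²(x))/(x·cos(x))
This is a 0/0 indeterminate form.

Apply L'Hôpital's rule: differentiate numerator and denominator separately.
  f(x) = 4·sin(x)^2   ⇒   f'(x) = 8·sin(x)·cos(x)
  g(x) = x·cos(x)   ⇒   g'(x) = -x·sin(x) + cos(x)
  lim(x→0) f'(x)/g'(x) = lim(x→0) (8·sin(x)·cos(x))/(-x·sin(x) + cos(x))
  = 0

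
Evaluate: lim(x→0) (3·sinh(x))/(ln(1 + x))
This is a 0/0 indeterminate form.

Apply L'Hôpital's rule: differentiate numerator and denominator separately.
  f(x) = 3·sinh(x)   ⇒   f'(x) = 3·cosh(x)
  g(x) = ln(x + 1)   ⇒   g'(x) = 1/(x + 1)
  lim(x→0) f'(x)/g'(x) = lim(x→0) (3·cosh(x))/(1/(x + 1))
  = 3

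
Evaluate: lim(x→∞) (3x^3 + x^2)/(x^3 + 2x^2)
This is an ∞/∞ indeterminate form.

Apply L'Hôpital's rule: differentiate numerator and denominator separately.
  f(x) = 3·x^3 + x^2   ⇒   f'(x) = 9·x^2 + 2·x
  g(x) = x^3 + 2·x^2   ⇒   g'(x) = 3·x^2 + 4·x
  lim(x→∞) f'(x)/g'(x) = lim(x→∞) (9·x^2 + 2·x)/(3·x^2 + 4·x)
  = 3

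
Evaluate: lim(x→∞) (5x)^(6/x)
This is an exponential indeterminate form.

For exponential indeterminate forms, take the natural log:
  Let L = lim(x→∞) (5x)^(6/x)
  Then ln(L) = lim(x→∞) [exponent × ln(base)]
  Evaluate using L'Hôpital or standard limits, then exponentiate.
  L = 1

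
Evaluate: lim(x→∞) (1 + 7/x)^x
This is an exponential indeterminate form.

For exponential indeterminate forms, take the natural log:
  Let L = lim(x→∞) (1 + 7/x)^x
  Then ln(L) = lim(x→∞) [exponent × ln(base)]
  Evaluate using L'Hôpital or standard limits, then exponentiate.
  L = e^(7)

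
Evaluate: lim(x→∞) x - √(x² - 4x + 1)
This is an ∞-∞ indeterminate form.

Combine fractions or rationalize to convert ∞-∞ to 0/0 form:
  lim(x→∞) x - √(x² - 4x + 1) = 2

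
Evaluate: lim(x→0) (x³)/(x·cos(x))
This is a 0/0 indeterminate form.

Apply L'Hôpital's rule: differentiate numerator and denominator separately.
  f(x) = x^3   ⇒   f'(x) = 3·x^2
  g(x) = x·cos(x)   ⇒   g'(x) = -x·sin(x) + cos(x)
  lim(x→0) f'(x)/g'(x) = lim(x→0) (3·x^2)/(-x·sin(x) + cos(x))
  = 0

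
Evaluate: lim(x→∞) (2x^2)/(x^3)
This is an ∞/∞ indeterminate form.

Apply L'Hôpital's rule: differentiate numerator and denominator separately.
  f(x) = 2·x^2   ⇒   f'(x) = 4·x
  g(x) = x^3   ⇒   g'(x) = 3·x^2
  lim(x→∞) f'(x)/g'(x) = lim(x→∞) (4·x)/(3·x^2)
  = 0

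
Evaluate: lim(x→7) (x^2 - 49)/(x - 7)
This is a standard limit.

Factor or rationalize the expression:
  lim(x→7) (x^2 - 49)/(x - 7) = 14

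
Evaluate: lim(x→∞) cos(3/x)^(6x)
This is an exponential indeterminate form.

For exponential indeterminate forms, take the natural log:
  Let L = lim(x→∞) cos(3/x)^(6x)
  Then ln(L) = lim(x→∞) [exponent × ln(base)]
  Evaluate using L'Hôpital or standard limits, then exponentiate.
  L = 1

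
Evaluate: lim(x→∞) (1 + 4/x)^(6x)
This is an exponential indeterminate form.

For exponential indeterminate forms, take the natural log:
  Let L = lim(x→∞) (1 + 4/x)^(6x)
  Then ln(L) = lim(x→∞) [exponent × ln(base)]
  Evaluate using L'Hôpital or standard limits, then exponentiate.
  L = e^(24)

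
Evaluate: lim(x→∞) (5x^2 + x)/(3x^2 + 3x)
This is an ∞/∞ indeterminate form.

Apply L'Hôpital's rule: differentiate numerator and denominator separately.
  f(x) = 5·x^2 + x   ⇒   f'(x) = 10·x + 1
  g(x) = 3·x^2 + 3·x   ⇒   g'(x) = 6·x + 3
  lim(x→∞) f'(x)/g'(x) = lim(x→∞) (10·x + 1)/(6·x + 3)
  = 5/3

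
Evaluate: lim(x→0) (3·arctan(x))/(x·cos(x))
This is a 0/0 indeterminate form.

Apply L'Hôpital's rule: differentiate numerator and denominator separately.
  f(x) = 3·atan(x)   ⇒   f'(x) = 3/(x^2 + 1)
  g(x) = x·cos(x)   ⇒   g'(x) = -x·sin(x) + cos(x)
  lim(x→0) f'(x)/g'(x) = lim(x→0) (3/(x^2 + 1))/(-x·sin(x) + cos(x))
  = 3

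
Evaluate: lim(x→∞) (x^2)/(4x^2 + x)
This is an ∞/∞ indeterminate form.

Apply L'Hôpital's rule: differentiate numerator and denominator separately.
  f(x) = x^2   ⇒   f'(x) = 2·x
  g(x) = 4·x^2 + x   ⇒   g'(x) = 8·x + 1
  lim(x→∞) f'(x)/g'(x) = lim(x→∞) (2·x)/(8·x + 1)
  = 1/4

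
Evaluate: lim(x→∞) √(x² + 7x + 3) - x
This is an ∞-∞ indeterminate form.

Combine fractions or rationalize to convert ∞-∞ to 0/0 form:
  lim(x→∞) √(x² + 7x + 3) - x = 7/2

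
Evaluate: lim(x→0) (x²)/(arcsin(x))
This is a 0/0 indeterminate form.

Apply L'Hôpital's rule: differentiate numerator and denominator separately.
  f(x) = x^2   ⇒   f'(x) = 2·x
  g(x) = asin(x)   ⇒   g'(x) = 1/sqrt(1 - x^2)
  lim(x→0) f'(x)/g'(x) = lim(x→0) (2·x)/(1/sqrt(1 - x^2))
  = 0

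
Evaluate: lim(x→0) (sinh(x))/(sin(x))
This is a 0/0 indeterminate form.

Apply L'Hôpital's rule: differentiate numerator and denominator separately.
  f(x) = sinh(x)   ⇒   f'(x) = cosh(x)
  g(x) = sin(x)   ⇒   g'(x) = cos(x)
  lim(x→0) f'(x)/g'(x) = lim(x→0) (cosh(x))/(cos(x))
  = 1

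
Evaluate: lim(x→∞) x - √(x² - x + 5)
This is an ∞-∞ indeterminate form.

Combine fractions or rationalize to convert ∞-∞ to 0/0 form:
  lim(x→∞) x - √(x² - x + 5) = 1/2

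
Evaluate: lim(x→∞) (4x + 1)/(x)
This is an ∞/∞ indeterminate form.

Apply L'Hôpital's rule: differentiate numerator and denominator separately.
  f(x) = 4·x + 1   ⇒   f'(x) = 4
  g(x) = x   ⇒   g'(x) = 1
  lim(x→∞) f'(x)/g'(x) = lim(x→∞) (4)/(1)
  = 4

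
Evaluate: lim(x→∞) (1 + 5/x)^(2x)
This is an exponential indeterminate form.

For exponential indeterminate forms, take the natural log:
  Let L = lim(x→∞) (1 + 5/x)^(2x)
  Then ln(L) = lim(x→∞) [exponent × ln(base)]
  Evaluate using L'Hôpital or standard limits, then exponentiate.
  L = e^(10)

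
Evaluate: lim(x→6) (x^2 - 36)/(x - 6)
This is a standard limit.

Factor or rationalize the expression:
  lim(x→6) (x^2 - 36)/(x - 6) = 12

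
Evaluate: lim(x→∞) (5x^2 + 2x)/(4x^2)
This is an ∞/∞ indeterminate form.

Apply L'Hôpital's rule: differentiate numerator and denominator separately.
  f(x) = 5·x^2 + 2·x   ⇒   f'(x) = 10·x + 2
  g(x) = 4·x^2   ⇒   g'(x) = 8·x
  lim(x→∞) f'(x)/g'(x) = lim(x→∞) (10·x + 2)/(8·x)
  = 5/4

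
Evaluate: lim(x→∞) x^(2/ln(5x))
This is an exponential indeterminate form.

For exponential indeterminate forms, take the natural log:
  Let L = lim(x→∞) x^(2/ln(5x))
  Then ln(L) = lim(x→∞) [exponent × ln(base)]
  Evaluate using L'Hôpital or standard limits, then exponentiate.
  L = e²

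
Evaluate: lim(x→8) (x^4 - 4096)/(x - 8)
This is a standard limit.

Factor or rationalize the expression:
  lim(x→8) (x^4 - 4096)/(x - 8) = 2048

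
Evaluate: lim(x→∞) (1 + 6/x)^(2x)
This is an exponential indeterminate form.

For exponential indeterminate forms, take the natural log:
  Let L = lim(x→∞) (1 + 6/x)^(2x)
  Then ln(L) = lim(x→∞) [exponent × ln(base)]
  Evaluate using L'Hôpital or standard limits, then exponentiate.
  L = e^(12)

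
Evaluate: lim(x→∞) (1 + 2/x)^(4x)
This is an exponential indeterminate form.

For exponential indeterminate forms, take the natural log:
  Let L = lim(x→∞) (1 + 2/x)^(4x)
  Then ln(L) = lim(x→∞) [exponent × ln(base)]
  Evaluate using L'Hôpital or standard limits, then exponentiate.
  L = e^(8)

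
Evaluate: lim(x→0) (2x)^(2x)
This is an exponential indeterminate form.

For exponential indeterminate forms, take the natural log:
  Let L = lim(x→0) (2x)^(2x)
  Then ln(L) = lim(x→0) [exponent × ln(base)]
  Evaluate using L'Hôpital or standard limits, then exponentiate.
  L = 1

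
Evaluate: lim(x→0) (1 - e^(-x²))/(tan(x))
This is a 0/0 indeterminate form.

Apply L'Hôpital's rule: differentiate numerator and denominator separately.
  f(x) = 1 - e^(-x^2)   ⇒   f'(x) = 2·x·e^(-x^2)
  g(x) = tan(x)   ⇒   g'(x) = tan(x)^2 + 1
  lim(x→0) f'(x)/g'(x) = lim(x→0) (2·x·e^(-x^2))/(tan(x)^2 + 1)
  = 0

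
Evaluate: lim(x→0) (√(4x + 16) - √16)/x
This is a standard limit.

Factor or rationalize the expression:
  lim(x→0) (√(4x + 16) - √16)/x = 1/2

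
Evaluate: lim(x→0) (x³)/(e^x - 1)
This is a 0/0 indeterminate form.

Apply L'Hôpital's rule: differentiate numerator and denominator separately.
  f(x) = x^3   ⇒   f'(x) = 3·x^2
  g(x) = e^(x) - 1   ⇒   g'(x) = e^(x)
  lim(x→0) f'(x)/g'(x) = lim(x→0) (3·x^2)/(e^(x))
  = 0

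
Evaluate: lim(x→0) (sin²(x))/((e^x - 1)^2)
This is a 0/0 indeterminate form.

Apply L'Hôpital's rule: differentiate numerator and denominator separately.
  f(x) = sin(x)^2   ⇒   f'(x) = 2·sin(x)·cos(x)
  g(x) = (e^(x) - 1)^2   ⇒   g'(x) = 2·(e^(x) - 1)·e^(x)
  lim(x→0) f'(x)/g'(x) = lim(x→0) (2·sin(x)·cos(x))/(2·(e^(x) - 1)·e^(x))
  = 1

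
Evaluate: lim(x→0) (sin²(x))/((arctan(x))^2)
This is a 0/0 indeterminate form.

Apply L'Hôpital's rule: differentiate numerator and denominator separately.
  f(x) = sin(x)^2   ⇒   f'(x) = 2·sin(x)·cos(x)
  g(x) = atan(x)^2   ⇒   g'(x) = 2·atan(x)/(x^2 + 1)
  lim(x→0) f'(x)/g'(x) = lim(x→0) (2·sin(x)·cos(x))/(2·atan(x)/(x^2 + 1))
  = 1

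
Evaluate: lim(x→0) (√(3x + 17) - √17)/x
This is a standard limit.

Factor or rationalize the expression:
  lim(x→0) (√(3x + 17) - √17)/x = 3·sqrt(17)/34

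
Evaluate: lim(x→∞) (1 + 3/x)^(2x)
This is an exponential indeterminate form.

For exponential indeterminate forms, take the natural log:
  Let L = lim(x→∞) (1 + 3/x)^(2x)
  Then ln(L) = lim(x→∞) [exponent × ln(base)]
  Evaluate using L'Hôpital or standard limits, then exponentiate.
  L = e^(6)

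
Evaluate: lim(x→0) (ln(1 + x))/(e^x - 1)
This is a 0/0 indeterminate form.

Apply L'Hôpital's rule: differentiate numerator and denominator separately.
  f(x) = ln(x + 1)   ⇒   f'(x) = 1/(x + 1)
  g(x) = e^(x) - 1   ⇒   g'(x) = e^(x)
  lim(x→0) f'(x)/g'(x) = lim(x→0) (1/(x + 1))/(e^(x))
  = 1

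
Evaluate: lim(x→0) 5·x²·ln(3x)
This is a 0·∞ indeterminate form.

Rewrite 0·∞ as a quotient (0/0 or ∞/∞ form), then apply L'Hôpital's rule:
  lim(x→0) 5·x²·ln(3x) = 0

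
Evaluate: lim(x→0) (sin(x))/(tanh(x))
This is a 0/0 indeterminate form.

Apply L'Hôpital's rule: differentiate numerator and denominator separately.
  f(x) = sin(x)   ⇒   f'(x) = cos(x)
  g(x) = tanh(x)   ⇒   g'(x) = 1 - tanh(x)^2
  lim(x→0) f'(x)/g'(x) = lim(x→0) (cos(x))/(1 - tanh(x)^2)
  = 1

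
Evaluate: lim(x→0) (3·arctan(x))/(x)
This is a 0/0 indeterminate form.

Apply L'Hôpital's rule: differentiate numerator and denominator separately.
  f(x) = 3·atan(x)   ⇒   f'(x) = 3/(x^2 + 1)
  g(x) = x   ⇒   g'(x) = 1
  lim(x→0) f'(x)/g'(x) = lim(x→0) (3/(x^2 + 1))/(1)
  = 3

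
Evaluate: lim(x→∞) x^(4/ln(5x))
This is an exponential indeterminate form.

For exponential indeterminate forms, take the natural log:
  Let L = lim(x→∞) x^(4/ln(5x))
  Then ln(L) = lim(x→∞) [exponent × ln(base)]
  Evaluate using L'Hôpital or standard limits, then exponentiate.
  L = e^(4)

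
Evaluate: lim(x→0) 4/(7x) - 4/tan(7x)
This is an ∞-∞ indeterminate form.

Combine fractions or rationalize to convert ∞-∞ to 0/0 form:
  lim(x→0) 4/(7x) - 4/tan(7x) = 0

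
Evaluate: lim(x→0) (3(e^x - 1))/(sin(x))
This is a 0/0 indeterminate form.

Apply L'Hôpital's rule: differentiate numerator and denominator separately.
  f(x) = 3·e^(x) - 3   ⇒   f'(x) = 3·e^(x)
  g(x) = sin(x)   ⇒   g'(x) = cos(x)
  lim(x→0) f'(x)/g'(x) = lim(x→0) (3·e^(x))/(cos(x))
  = 3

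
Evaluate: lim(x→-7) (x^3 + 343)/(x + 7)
This is a standard limit.

Factor or rationalize the expression:
  lim(x→-7) (x^3 + 343)/(x + 7) = 147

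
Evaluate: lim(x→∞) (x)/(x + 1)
This is an ∞/∞ indeterminate form.

Apply L'Hôpital's rule: differentiate numerator and denominator separately.
  f(x) = x   ⇒   f'(x) = 1
  g(x) = x + 1   ⇒   g'(x) = 1
  lim(x→∞) f'(x)/g'(x) = lim(x→∞) (1)/(1)
  = 1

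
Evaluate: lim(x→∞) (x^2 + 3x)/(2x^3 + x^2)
This is an ∞/∞ indeterminate form.

Apply L'Hôpital's rule: differentiate numerator and denominator separately.
  f(x) = x^2 + 3·x   ⇒   f'(x) = 2·x + 3
  g(x) = 2·x^3 + x^2   ⇒   g'(x) = 6·x^2 + 2·x
  lim(x→∞) f'(x)/g'(x) = lim(x→∞) (2·x + 3)/(6·x^2 + 2·x)
  = 0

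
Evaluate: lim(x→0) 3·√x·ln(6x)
This is a 0·∞ indeterminate form.

Rewrite 0·∞ as a quotient (0/0 or ∞/∞ form), then apply L'Hôpital's rule:
  lim(x→0) 3·√x·ln(6x) = 0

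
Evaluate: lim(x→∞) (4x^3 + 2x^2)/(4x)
This is an ∞/∞ indeterminate form.

Apply L'Hôpital's rule: differentiate numerator and denominator separately.
  f(x) = 4·x^3 + 2·x^2   ⇒   f'(x) = 12·x^2 + 4·x
  g(x) = 4·x   ⇒   g'(x) = 4
  lim(x→∞) f'(x)/g'(x) = lim(x→∞) (12·x^2 + 4·x)/(4)
  = ∞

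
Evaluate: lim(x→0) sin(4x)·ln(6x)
This is a 0·∞ indeterminate form.

Rewrite 0·∞ as a quotient (0/0 or ∞/∞ form), then apply L'Hôpital's rule:
  lim(x→0) sin(4x)·ln(6x) = 0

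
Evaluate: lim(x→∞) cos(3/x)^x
This is an exponential indeterminate form.

For exponential indeterminate forms, take the natural log:
  Let L = lim(x→∞) cos(3/x)^x
  Then ln(L) = lim(x→∞) [exponent × ln(base)]
  Evaluate using L'Hôpital or standard limits, then exponentiate.
  L = 1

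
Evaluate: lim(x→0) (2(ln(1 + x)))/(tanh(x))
This is a 0/0 indeterminate form.

Apply L'Hôpital's rule: differentiate numerator and denominator separately.
  f(x) = 2·ln(x + 1)   ⇒   f'(x) = 2/(x + 1)
  g(x) = tanh(x)   ⇒   g'(x) = 1 - tanh(x)^2
  lim(x→0) f'(x)/g'(x) = lim(x→0) (2/(x + 1))/(1 - tanh(x)^2)
  = 2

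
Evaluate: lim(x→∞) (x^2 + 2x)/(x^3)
This is an ∞/∞ indeterminate form.

Apply L'Hôpital's rule: differentiate numerator and denominator separately.
  f(x) = x^2 + 2·x   ⇒   f'(x) = 2·x + 2
  g(x) = x^3   ⇒   g'(x) = 3·x^2
  lim(x→∞) f'(x)/g'(x) = lim(x→∞) (2·x + 2)/(3·x^2)
  = 0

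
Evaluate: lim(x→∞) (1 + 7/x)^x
This is an exponential indeterminate form.

For exponential indeterminate forms, take the natural log:
  Let L = lim(x→∞) (1 + 7/x)^x
  Then ln(L) = lim(x→∞) [exponent × ln(base)]
  Evaluate using L'Hôpital or standard limits, then exponentiate.
  L = e^(7)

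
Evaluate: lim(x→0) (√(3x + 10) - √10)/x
This is a standard limit.

Factor or rationalize the expression:
  lim(x→0) (√(3x + 10) - √10)/x = 3·sqrt(10)/20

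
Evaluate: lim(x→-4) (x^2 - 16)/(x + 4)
This is a standard limit.

Factor or rationalize the expression:
  lim(x→-4) (x^2 - 16)/(x + 4) = -8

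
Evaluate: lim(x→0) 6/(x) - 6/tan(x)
This is an ∞-∞ indeterminate form.

Combine fractions or rationalize to convert ∞-∞ to 0/0 form:
  lim(x→0) 6/(x) - 6/tan(x) = 0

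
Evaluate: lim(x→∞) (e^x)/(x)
This is an ∞/∞ indeterminate form.

Apply L'Hôpital's rule: differentiate numerator and denominator separately.
  f(x) = e^(x)   ⇒   f'(x) = e^(x)
  g(x) = x   ⇒   g'(x) = 1
  lim(x→∞) f'(x)/g'(x) = lim(x→∞) (e^(x))/(1)
  = ∞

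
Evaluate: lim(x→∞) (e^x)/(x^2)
This is an ∞/∞ indeterminate form.

Apply L'Hôpital's rule: differentiate numerator and denominator separately.
  f(x) = e^(x)   ⇒   f'(x) = e^(x)
  g(x) = x^2   ⇒   g'(x) = 2·x
  lim(x→∞) f'(x)/g'(x) = lim(x→∞) (e^(x))/(2·x)
  = ∞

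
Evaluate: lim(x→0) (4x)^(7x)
This is an exponential indeterminate form.

For exponential indeterminate forms, take the natural log:
  Let L = lim(x→0) (4x)^(7x)
  Then ln(L) = lim(x→0) [exponent × ln(base)]
  Evaluate using L'Hôpital or standard limits, then exponentiate.
  L = 1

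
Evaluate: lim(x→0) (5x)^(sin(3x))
This is an exponential indeterminate form.

For exponential indeterminate forms, take the natural log:
  Let L = lim(x→0) (5x)^(sin(3x))
  Then ln(L) = lim(x→0) [exponent × ln(base)]
  Evaluate using L'Hôpital or standard limits, then exponentiate.
  L = 1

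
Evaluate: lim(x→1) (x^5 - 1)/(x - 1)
This is a standard limit.

Factor or rationalize the expression:
  lim(x→1) (x^5 - 1)/(x - 1) = 5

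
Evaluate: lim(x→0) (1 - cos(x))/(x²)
This is a 0/0 indeterminate form.

Apply L'Hôpital's rule: differentiate numerator and denominator separately.
  f(x) = 1 - cos(x)   ⇒   f'(x) = sin(x)
  g(x) = x^2   ⇒   g'(x) = 2·x
  lim(x→0) f'(x)/g'(x) = lim(x→0) (sin(x))/(2·x)
  = 1/2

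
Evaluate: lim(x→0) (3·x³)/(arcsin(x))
This is a 0/0 indeterminate form.

Apply L'Hôpital's rule: differentiate numerator and denominator separately.
  f(x) = 3·x^3   ⇒   f'(x) = 9·x^2
  g(x) = asin(x)   ⇒   g'(x) = 1/sqrt(1 - x^2)
  lim(x→0) f'(x)/g'(x) = lim(x→0) (9·x^2)/(1/sqrt(1 - x^2))
  = 0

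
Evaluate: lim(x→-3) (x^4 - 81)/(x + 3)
This is a standard limit.

Factor or rationalize the expression:
  lim(x→-3) (x^4 - 81)/(x + 3) = -108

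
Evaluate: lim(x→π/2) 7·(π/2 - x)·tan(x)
This is a 0·∞ indeterminate form.

Rewrite 0·∞ as a quotient (0/0 or ∞/∞ form), then apply L'Hôpital's rule:
  lim(x→π/2) 7·(π/2 - x)·tan(x) = 7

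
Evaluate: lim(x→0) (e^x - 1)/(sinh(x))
This is a 0/0 indeterminate form.

Apply L'Hôpital's rule: differentiate numerator and denominator separately.
  f(x) = e^(x) - 1   ⇒   f'(x) = e^(x)
  g(x) = sinh(x)   ⇒   g'(x) = cosh(x)
  lim(x→0) f'(x)/g'(x) = lim(x→0) (e^(x))/(cosh(x))
  = 1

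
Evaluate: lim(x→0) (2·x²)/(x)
This is a 0/0 indeterminate form.

Apply L'Hôpital's rule: differentiate numerator and denominator separately.
  f(x) = 2·x^2   ⇒   f'(x) = 4·x
  g(x) = x   ⇒   g'(x) = 1
  lim(x→0) f'(x)/g'(x) = lim(x→0) (4·x)/(1)
  = 0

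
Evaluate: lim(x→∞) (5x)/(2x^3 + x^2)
This is an ∞/∞ indeterminate form.

Apply L'Hôpital's rule: differentiate numerator and denominator separately.
  f(x) = 5·x   ⇒   f'(x) = 5
  g(x) = 2·x^3 + x^2   ⇒   g'(x) = 6·x^2 + 2·x
  lim(x→∞) f'(x)/g'(x) = lim(x→∞) (5)/(6·x^2 + 2·x)
  = 0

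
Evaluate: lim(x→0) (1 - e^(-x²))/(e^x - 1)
This is a 0/0 indeterminate form.

Apply L'Hôpital's rule: differentiate numerator and denominator separately.
  f(x) = 1 - e^(-x^2)   ⇒   f'(x) = 2·x·e^(-x^2)
  g(x) = e^(x) - 1   ⇒   g'(x) = e^(x)
  lim(x→0) f'(x)/g'(x) = lim(x→0) (2·x·e^(-x^2))/(e^(x))
  = 0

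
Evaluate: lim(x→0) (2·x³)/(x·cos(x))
This is a 0/0 indeterminate form.

Apply L'Hôpital's rule: differentiate numerator and denominator separately.
  f(x) = 2·x^3   ⇒   f'(x) = 6·x^2
  g(x) = x·cos(x)   ⇒   g'(x) = -x·sin(x) + cos(x)
  lim(x→0) f'(x)/g'(x) = lim(x→0) (6·x^2)/(-x·sin(x) + cos(x))
  = 0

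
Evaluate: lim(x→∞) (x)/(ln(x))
This is an ∞/∞ indeterminate form.

Apply L'Hôpital's rule: differentiate numerator and denominator separately.
  f(x) = x   ⇒   f'(x) = 1
  g(x) = ln(x)   ⇒   g'(x) = 1/x
  lim(x→∞) f'(x)/g'(x) = lim(x→∞) (1)/(1/x)
  = ∞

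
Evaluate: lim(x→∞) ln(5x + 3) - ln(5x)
This is an ∞-∞ indeterminate form.

Combine fractions or rationalize to convert ∞-∞ to 0/0 form:
  lim(x→∞) ln(5x + 3) - ln(5x) = 0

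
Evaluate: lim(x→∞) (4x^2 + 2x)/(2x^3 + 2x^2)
This is an ∞/∞ indeterminate form.

Apply L'Hôpital's rule: differentiate numerator and denominator separately.
  f(x) = 4·x^2 + 2·x   ⇒   f'(x) = 8·x + 2
  g(x) = 2·x^3 + 2·x^2   ⇒   g'(x) = 6·x^2 + 4·x
  lim(x→∞) f'(x)/g'(x) = lim(x→∞) (8·x + 2)/(6·x^2 + 4·x)
  = 0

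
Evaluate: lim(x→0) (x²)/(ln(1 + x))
This is a 0/0 indeterminate form.

Apply L'Hôpital's rule: differentiate numerator and denominator separately.
  f(x) = x^2   ⇒   f'(x) = 2·x
  g(x) = ln(x + 1)   ⇒   g'(x) = 1/(x + 1)
  lim(x→0) f'(x)/g'(x) = lim(x→0) (2·x)/(1/(x + 1))
  = 0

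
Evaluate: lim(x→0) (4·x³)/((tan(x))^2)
This is a 0/0 indeterminate form.

Apply L'Hôpital's rule: differentiate numerator and denominator separately.
  f(x) = 4·x^3   ⇒   f'(x) = 12·x^2
  g(x) = tan(x)^2   ⇒   g'(x) = (2·tan(x)^2 + 2)·tan(x)
  lim(x→0) f'(x)/g'(x) = lim(x→0) (12·x^2)/((2·tan(x)^2 + 2)·tan(x))
  = 0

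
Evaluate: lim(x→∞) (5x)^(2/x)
This is an exponential indeterminate form.

For exponential indeterminate forms, take the natural log:
  Let L = lim(x→∞) (5x)^(2/x)
  Then ln(L) = lim(x→∞) [exponent × ln(base)]
  Evaluate using L'Hôpital or standard limits, then exponentiate.
  L = 1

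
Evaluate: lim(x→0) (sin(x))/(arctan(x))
This is a 0/0 indeterminate form.

Apply L'Hôpital's rule: differentiate numerator and denominator separately.
  f(x) = sin(x)   ⇒   f'(x) = cos(x)
  g(x) = atan(x)   ⇒   g'(x) = 1/(x^2 + 1)
  lim(x→0) f'(x)/g'(x) = lim(x→0) (cos(x))/(1/(x^2 + 1))
  = 1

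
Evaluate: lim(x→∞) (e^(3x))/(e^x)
This is an ∞/∞ indeterminate form.

Apply L'Hôpital's rule: differentiate numerator and denominator separately.
  f(x) = e^(3·x)   ⇒   f'(x) = 3·e^(3·x)
  g(x) = e^(x)   ⇒   g'(x) = e^(x)
  lim(x→∞) f'(x)/g'(x) = lim(x→∞) (3·e^(3·x))/(e^(x))
  = ∞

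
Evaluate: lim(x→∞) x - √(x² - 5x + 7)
This is an ∞-∞ indeterminate form.

Combine fractions or rationalize to convert ∞-∞ to 0/0 form:
  lim(x→∞) x - √(x² - 5x + 7) = 5/2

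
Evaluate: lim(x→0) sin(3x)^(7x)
This is an exponential indeterminate form.

For exponential indeterminate forms, take the natural log:
  Let L = lim(x→0) sin(3x)^(7x)
  Then ln(L) = lim(x→0) [exponent × ln(base)]
  Evaluate using L'Hôpital or standard limits, then exponentiate.
  L = 1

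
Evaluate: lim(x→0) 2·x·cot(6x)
This is a 0·∞ indeterminate form.

Rewrite 0·∞ as a quotient (0/0 or ∞/∞ form), then apply L'Hôpital's rule:
  lim(x→0) 2·x·cot(6x) = 1/3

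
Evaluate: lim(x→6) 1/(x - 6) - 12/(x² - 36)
This is an ∞-∞ indeterminate form.

Combine fractions or rationalize to convert ∞-∞ to 0/0 form:
  lim(x→6) 1/(x - 6) - 12/(x² - 36) = 1/12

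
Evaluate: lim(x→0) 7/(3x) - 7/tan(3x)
This is an ∞-∞ indeterminate form.

Combine fractions or rationalize to convert ∞-∞ to 0/0 form:
  lim(x→0) 7/(3x) - 7/tan(3x) = 0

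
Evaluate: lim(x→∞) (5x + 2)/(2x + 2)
This is an ∞/∞ indeterminate form.

Apply L'Hôpital's rule: differentiate numerator and denominator separately.
  f(x) = 5·x + 2   ⇒   f'(x) = 5
  g(x) = 2·x + 2   ⇒   g'(x) = 2
  lim(x→∞) f'(x)/g'(x) = lim(x→∞) (5)/(2)
  = 5/2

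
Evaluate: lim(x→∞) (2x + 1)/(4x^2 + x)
This is an ∞/∞ indeterminate form.

Apply L'Hôpital's rule: differentiate numerator and denominator separately.
  f(x) = 2·x + 1   ⇒   f'(x) = 2
  g(x) = 4·x^2 + x   ⇒   g'(x) = 8·x + 1
  lim(x→∞) f'(x)/g'(x) = lim(x→∞) (2)/(8·x + 1)
  = 0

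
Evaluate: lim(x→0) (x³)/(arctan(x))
This is a 0/0 indeterminate form.

Apply L'Hôpital's rule: differentiate numerator and denominator separately.
  f(x) = x^3   ⇒   f'(x) = 3·x^2
  g(x) = atan(x)   ⇒   g'(x) = 1/(x^2 + 1)
  lim(x→0) f'(x)/g'(x) = lim(x→0) (3·x^2)/(1/(x^2 + 1))
  = 0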